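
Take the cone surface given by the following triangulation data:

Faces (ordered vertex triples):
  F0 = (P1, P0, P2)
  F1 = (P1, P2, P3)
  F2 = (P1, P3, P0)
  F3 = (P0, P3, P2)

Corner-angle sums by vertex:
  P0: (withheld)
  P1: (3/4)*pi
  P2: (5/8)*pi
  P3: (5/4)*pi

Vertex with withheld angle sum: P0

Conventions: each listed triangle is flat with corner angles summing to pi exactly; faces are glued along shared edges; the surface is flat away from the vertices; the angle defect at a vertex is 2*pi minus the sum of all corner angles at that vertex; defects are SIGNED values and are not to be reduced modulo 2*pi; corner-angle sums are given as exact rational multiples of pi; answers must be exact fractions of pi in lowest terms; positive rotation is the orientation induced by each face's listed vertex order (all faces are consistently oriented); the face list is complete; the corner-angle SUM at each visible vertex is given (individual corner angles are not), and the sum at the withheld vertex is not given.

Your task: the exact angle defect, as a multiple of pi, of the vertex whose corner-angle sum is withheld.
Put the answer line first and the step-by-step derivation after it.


Answer: defect(P0) = (5/8)*pi

V = 4, E = 6, F = 4; chi = V - E + F = 2
Gauss-Bonnet: total defect = 2*pi*chi = 4*pi; visible defects sum to (27/8)*pi


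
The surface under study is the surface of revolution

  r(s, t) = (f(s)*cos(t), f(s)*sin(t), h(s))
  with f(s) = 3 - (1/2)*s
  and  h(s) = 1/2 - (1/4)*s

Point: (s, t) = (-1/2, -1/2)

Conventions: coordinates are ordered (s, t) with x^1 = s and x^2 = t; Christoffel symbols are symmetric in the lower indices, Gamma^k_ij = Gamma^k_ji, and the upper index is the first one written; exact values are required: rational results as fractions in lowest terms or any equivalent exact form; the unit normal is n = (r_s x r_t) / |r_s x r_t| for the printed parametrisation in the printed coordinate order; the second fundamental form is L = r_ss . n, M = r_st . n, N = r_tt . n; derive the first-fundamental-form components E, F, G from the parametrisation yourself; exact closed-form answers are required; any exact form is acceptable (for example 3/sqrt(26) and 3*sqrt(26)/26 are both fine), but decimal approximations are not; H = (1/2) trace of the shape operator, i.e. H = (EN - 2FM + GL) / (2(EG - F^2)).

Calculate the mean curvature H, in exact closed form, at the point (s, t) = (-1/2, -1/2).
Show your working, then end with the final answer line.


f = 13/4, f' = -1/2, f'' = 0, h' = -1/4, h'' = 0
E = 5/16, F = 0, G = 169/16; answer radicand W^2 = 5/16
unnormalised second-form numerators: l = 0, m = 0, n = -13/16; L = l/sqrt(5/16), and similarly M = m/sqrt(W^2), N = n/sqrt(W^2)
H = (E*n - 2*F*m + G*l) / (2*(EG - F^2)*sqrt(W^2)); E*n - 2*F*m + G*l = -65/256, EG - F^2 = 845/256, so H = (-1/26)/sqrt(5/16)

Answer: H = -2*sqrt(5)/65


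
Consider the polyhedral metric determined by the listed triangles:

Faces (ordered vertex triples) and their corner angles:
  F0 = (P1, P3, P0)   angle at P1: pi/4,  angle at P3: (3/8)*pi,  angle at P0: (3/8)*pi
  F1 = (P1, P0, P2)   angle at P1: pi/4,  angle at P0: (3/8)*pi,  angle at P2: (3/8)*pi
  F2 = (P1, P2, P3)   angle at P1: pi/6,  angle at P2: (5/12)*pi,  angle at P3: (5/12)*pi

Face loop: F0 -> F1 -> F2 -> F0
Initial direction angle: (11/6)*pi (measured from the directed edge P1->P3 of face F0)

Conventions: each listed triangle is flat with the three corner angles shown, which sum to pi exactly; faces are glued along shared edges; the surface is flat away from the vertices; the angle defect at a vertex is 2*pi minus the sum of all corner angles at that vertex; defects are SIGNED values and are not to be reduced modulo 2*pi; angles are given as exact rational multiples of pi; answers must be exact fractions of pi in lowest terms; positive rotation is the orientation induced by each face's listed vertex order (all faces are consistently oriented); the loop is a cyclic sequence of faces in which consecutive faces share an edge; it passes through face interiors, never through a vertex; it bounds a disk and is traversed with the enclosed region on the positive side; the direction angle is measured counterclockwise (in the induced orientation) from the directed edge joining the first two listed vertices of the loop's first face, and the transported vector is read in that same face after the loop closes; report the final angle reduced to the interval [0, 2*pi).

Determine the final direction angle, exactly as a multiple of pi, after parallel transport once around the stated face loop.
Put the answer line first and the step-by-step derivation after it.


Answer: final direction angle = (7/6)*pi

enclosed vertex P1: corner angles sum to (2/3)*pi, defect = 2*pi - (2/3)*pi = (4/3)*pi
holonomy = initial angle + sum of enclosed defects (mod 2*pi), positive in the induced orientation
final angle = (11/6)*pi + (4/3)*pi = (7/6)*pi (mod 2*pi)


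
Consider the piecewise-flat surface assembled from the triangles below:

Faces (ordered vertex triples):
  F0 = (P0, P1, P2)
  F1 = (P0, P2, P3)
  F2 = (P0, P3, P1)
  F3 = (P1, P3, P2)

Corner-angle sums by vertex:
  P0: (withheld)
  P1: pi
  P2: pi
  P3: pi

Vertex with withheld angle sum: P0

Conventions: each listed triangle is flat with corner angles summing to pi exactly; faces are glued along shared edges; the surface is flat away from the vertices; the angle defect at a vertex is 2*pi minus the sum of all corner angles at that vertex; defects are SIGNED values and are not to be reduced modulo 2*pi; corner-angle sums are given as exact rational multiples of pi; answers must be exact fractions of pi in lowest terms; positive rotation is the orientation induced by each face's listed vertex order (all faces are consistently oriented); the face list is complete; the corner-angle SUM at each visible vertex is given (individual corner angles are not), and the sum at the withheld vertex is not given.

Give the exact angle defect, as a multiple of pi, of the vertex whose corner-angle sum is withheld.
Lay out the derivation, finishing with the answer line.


V = 4, E = 6, F = 4; chi = V - E + F = 2
Gauss-Bonnet: total defect = 2*pi*chi = 4*pi; visible defects sum to 3*pi

Answer: defect(P0) = pi


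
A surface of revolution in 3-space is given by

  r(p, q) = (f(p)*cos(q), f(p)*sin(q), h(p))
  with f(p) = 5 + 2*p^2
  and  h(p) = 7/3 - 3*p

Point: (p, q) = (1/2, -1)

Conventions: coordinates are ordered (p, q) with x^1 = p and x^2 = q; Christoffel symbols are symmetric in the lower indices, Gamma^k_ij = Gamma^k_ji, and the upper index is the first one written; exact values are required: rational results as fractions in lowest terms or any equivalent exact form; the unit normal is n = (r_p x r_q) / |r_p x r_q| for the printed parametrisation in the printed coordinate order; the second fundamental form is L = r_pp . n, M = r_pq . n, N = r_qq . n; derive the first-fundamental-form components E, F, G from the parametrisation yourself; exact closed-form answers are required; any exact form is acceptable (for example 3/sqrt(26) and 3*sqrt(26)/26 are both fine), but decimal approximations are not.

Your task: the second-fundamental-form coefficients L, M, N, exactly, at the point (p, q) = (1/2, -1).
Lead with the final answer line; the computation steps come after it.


Answer: L = 12*sqrt(13)/13, M = 0, N = -33*sqrt(13)/26

f = 11/2, f' = 2, f'' = 4, h' = -3, h'' = 0
E = 13, F = 0, G = 121/4; answer radicand W^2 = 13
unnormalised second-form numerators: l = 12, m = 0, n = -33/2; L = l/sqrt(13), and similarly M = m/sqrt(W^2), N = n/sqrt(W^2)


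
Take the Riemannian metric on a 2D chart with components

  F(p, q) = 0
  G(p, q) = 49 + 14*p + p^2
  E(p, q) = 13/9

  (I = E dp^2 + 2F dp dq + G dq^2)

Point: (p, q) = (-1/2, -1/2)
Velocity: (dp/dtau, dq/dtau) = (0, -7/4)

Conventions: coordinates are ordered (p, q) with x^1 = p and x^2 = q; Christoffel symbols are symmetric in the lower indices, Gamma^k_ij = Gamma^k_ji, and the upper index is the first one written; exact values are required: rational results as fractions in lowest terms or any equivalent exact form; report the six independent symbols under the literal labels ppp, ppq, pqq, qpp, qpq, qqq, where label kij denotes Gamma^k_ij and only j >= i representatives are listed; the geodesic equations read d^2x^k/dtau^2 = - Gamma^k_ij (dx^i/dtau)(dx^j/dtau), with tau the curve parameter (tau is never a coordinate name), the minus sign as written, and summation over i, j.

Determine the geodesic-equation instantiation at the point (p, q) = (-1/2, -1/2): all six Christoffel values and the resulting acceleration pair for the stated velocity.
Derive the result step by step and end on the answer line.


E = 13/9, F = 0, G = 169/4 at the point
E_p = 0, E_q = 0, F_p = 0, F_q = 0, G_p = 13, G_q = 0
EG - F^2 = 2197/36;  g^inv = (36/2197) * [[169/4, 0], [0, 13/9]]
first-kind symbols [ij,l] = (1/2)(d_i g_jl + d_j g_il - d_l g_ij): [pp,p] = E_p/2 = 0, [pp,q] = F_p - E_q/2 = 0, [pq,p] = E_q/2 = 0, [pq,q] = G_p/2 = 13/2, [qq,p] = F_q - G_p/2 = -13/2, [qq,q] = G_q/2 = 0
Gamma^p_ij = (G*[ij,p] - F*[ij,q])/(EG - F^2), Gamma^q_ij = (E*[ij,q] - F*[ij,p])/(EG - F^2)
Gamma_ppp = 0, Gamma_ppq = 0, Gamma_pqq = -9/2, Gamma_qpp = 0, Gamma_qpq = 2/13, Gamma_qqq = 0
d^2p/dtau^2 = -(Gamma_ppp*(0)^2 + 2*Gamma_ppq*(0)*(-7/4) + Gamma_pqq*(-7/4)^2) = 441/32
d^2q/dtau^2 = -(Gamma_qpp*(0)^2 + 2*Gamma_qpq*(0)*(-7/4) + Gamma_qqq*(-7/4)^2) = 0

Answer: Gamma_ppp = 0, Gamma_ppq = 0, Gamma_pqq = -9/2, Gamma_qpp = 0, Gamma_qpq = 2/13, Gamma_qqq = 0; accelerations (d^2p/dtau^2, d^2q/dtau^2) = (441/32, 0)


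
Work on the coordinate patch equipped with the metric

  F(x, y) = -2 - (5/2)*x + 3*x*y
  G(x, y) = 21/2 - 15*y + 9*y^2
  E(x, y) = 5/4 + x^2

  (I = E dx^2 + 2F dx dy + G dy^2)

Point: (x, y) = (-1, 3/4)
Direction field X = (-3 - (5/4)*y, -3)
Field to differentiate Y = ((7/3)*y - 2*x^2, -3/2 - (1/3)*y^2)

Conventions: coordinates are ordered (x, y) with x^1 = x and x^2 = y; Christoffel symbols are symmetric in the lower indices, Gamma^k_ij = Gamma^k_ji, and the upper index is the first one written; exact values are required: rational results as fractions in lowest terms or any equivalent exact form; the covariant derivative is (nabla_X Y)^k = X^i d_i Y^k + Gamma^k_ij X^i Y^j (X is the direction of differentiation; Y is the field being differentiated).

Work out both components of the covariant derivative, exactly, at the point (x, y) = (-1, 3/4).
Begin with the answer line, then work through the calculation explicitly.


Answer: (nabla_X Y)^x = -2917/85, (nabla_X Y)^y = -5619/1360

E = 9/4, F = -7/4, G = 69/16 at the point
E_x = -2, E_y = 0, F_x = -1/4, F_y = -3, G_x = 0, G_y = -3/2
EG - F^2 = 425/64;  g^inv = (64/425) * [[69/16, 7/4], [7/4, 9/4]]
first-kind symbols [ij,l] = (1/2)(d_i g_jl + d_j g_il - d_l g_ij): [xx,x] = E_x/2 = -1, [xx,y] = F_x - E_y/2 = -1/4, [xy,x] = E_y/2 = 0, [xy,y] = G_x/2 = 0, [yy,x] = F_y - G_x/2 = -3, [yy,y] = G_y/2 = -3/4
Gamma^x_ij = (G*[ij,x] - F*[ij,y])/(EG - F^2), Gamma^y_ij = (E*[ij,y] - F*[ij,x])/(EG - F^2)
Gamma_xxx = -304/425, Gamma_xxy = 0, Gamma_xyy = -912/425, Gamma_yxx = -148/425, Gamma_yxy = 0, Gamma_yyy = -444/425
X = (-63/16, -3), Y = (-1/4, -27/16) at the point


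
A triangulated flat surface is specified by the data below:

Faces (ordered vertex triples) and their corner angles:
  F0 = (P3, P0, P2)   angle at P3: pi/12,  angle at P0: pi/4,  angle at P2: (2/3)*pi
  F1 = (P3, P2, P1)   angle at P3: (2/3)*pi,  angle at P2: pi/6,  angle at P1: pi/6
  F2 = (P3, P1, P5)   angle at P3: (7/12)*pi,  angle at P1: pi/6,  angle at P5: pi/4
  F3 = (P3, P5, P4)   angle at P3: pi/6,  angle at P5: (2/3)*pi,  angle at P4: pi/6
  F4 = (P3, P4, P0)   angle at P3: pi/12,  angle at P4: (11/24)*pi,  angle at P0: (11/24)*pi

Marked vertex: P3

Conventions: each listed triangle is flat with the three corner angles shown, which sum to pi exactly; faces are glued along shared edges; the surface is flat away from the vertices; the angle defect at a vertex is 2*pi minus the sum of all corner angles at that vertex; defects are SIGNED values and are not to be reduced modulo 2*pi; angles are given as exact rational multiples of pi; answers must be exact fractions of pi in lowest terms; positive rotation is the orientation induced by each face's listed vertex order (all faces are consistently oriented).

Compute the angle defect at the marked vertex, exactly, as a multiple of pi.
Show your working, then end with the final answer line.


Sum of corner angles at P3: (19/12)*pi
defect = 2*pi - (19/12)*pi

Answer: defect(P3) = (5/12)*pi


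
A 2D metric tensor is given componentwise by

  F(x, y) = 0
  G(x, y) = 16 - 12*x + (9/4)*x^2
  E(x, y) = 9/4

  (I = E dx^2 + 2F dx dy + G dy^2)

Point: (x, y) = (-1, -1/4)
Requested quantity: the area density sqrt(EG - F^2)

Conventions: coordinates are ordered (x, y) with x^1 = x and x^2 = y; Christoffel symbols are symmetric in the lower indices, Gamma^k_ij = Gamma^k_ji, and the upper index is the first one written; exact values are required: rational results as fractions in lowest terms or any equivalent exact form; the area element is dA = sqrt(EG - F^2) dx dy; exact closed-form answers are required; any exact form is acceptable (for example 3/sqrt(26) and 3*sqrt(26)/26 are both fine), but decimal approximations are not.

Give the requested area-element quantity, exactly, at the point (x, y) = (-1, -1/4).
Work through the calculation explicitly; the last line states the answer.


E = 9/4, F = 0, G = 121/4; EG - F^2 = 1089/16

Answer: sqrt(EG - F^2) = 33/4


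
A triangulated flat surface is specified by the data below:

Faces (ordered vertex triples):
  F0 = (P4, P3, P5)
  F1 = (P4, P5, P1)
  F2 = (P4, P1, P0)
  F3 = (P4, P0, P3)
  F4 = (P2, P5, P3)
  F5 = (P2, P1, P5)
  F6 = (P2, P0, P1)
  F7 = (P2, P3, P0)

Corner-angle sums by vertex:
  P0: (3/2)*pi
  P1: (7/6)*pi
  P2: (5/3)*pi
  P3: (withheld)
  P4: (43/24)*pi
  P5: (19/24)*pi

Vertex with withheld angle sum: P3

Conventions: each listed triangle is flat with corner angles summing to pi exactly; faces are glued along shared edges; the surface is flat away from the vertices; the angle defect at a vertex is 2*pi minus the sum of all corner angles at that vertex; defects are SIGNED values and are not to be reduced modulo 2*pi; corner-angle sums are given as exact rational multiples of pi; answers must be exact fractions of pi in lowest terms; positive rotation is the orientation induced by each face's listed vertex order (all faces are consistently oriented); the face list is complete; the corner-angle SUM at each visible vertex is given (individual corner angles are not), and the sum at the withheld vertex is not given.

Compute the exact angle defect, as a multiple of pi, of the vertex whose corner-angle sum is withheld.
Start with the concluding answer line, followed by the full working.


Answer: defect(P3) = (11/12)*pi

V = 6, E = 12, F = 8; chi = V - E + F = 2
Gauss-Bonnet: total defect = 2*pi*chi = 4*pi; visible defects sum to (37/12)*pi


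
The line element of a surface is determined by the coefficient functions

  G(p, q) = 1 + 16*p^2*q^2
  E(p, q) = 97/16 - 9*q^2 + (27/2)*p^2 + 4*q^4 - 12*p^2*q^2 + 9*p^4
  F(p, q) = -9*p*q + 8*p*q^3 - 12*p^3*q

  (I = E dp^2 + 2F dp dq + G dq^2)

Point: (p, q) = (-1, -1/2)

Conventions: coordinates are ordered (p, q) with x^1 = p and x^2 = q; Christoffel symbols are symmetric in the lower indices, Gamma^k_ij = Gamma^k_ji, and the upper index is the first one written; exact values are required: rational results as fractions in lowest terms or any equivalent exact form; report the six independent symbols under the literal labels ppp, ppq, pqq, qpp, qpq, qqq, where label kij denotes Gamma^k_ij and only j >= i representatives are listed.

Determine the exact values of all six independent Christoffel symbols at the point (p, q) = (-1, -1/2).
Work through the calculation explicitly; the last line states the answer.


E = 377/16, F = -19/2, G = 5 at the point
E_p = -57, E_q = 19, F_p = 43/2, F_q = 15, G_p = -8, G_q = -16
EG - F^2 = 441/16;  g^inv = (16/441) * [[5, 19/2], [19/2, 377/16]]
first-kind symbols [ij,l] = (1/2)(d_i g_jl + d_j g_il - d_l g_ij): [pp,p] = E_p/2 = -57/2, [pp,q] = F_p - E_q/2 = 12, [pq,p] = E_q/2 = 19/2, [pq,q] = G_p/2 = -4, [qq,p] = F_q - G_p/2 = 19, [qq,q] = G_q/2 = -8
Gamma^p_ij = (G*[ij,p] - F*[ij,q])/(EG - F^2), Gamma^q_ij = (E*[ij,q] - F*[ij,p])/(EG - F^2)

Answer: Gamma_ppp = -152/147, Gamma_ppq = 152/441, Gamma_pqq = 304/441, Gamma_qpp = 64/147, Gamma_qpq = -64/441, Gamma_qqq = -128/441


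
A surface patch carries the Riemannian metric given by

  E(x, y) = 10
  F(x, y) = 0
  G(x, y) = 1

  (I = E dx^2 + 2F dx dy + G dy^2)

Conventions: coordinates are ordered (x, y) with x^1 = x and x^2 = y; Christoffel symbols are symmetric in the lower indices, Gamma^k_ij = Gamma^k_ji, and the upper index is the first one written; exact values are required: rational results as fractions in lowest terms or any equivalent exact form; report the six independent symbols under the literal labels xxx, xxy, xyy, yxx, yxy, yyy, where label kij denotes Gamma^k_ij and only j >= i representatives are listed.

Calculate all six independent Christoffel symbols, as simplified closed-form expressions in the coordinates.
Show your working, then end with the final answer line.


E = 10; F = 0; G = 1
Gamma^k_ij = (1/2) g^{kl} (d_i g_jl + d_j g_il - d_l g_ij), with g^inv = (1/(EG-F^2)) [[G, -F], [-F, E]]
first partials: E_x = 0, E_y = 0, F_x = 0, F_y = 0, G_x = 0, G_y = 0
D = EG - F^2 = 10
expanded: Gamma^x_xx = (G E_x - 2F F_x + F E_y)/(2D), Gamma^x_xy = (G E_y - F G_x)/(2D), Gamma^x_yy = (2G F_y - G G_x - F G_y)/(2D), Gamma^y_xx = (2E F_x - E E_y - F E_x)/(2D), Gamma^y_xy = (E G_x - F E_y)/(2D), Gamma^y_yy = (E G_y - 2F F_y + F G_x)/(2D); substitute and cancel common factors

Answer: Gamma_xxx = 0, Gamma_xxy = 0, Gamma_xyy = 0, Gamma_yxx = 0, Gamma_yxy = 0, Gamma_yyy = 0


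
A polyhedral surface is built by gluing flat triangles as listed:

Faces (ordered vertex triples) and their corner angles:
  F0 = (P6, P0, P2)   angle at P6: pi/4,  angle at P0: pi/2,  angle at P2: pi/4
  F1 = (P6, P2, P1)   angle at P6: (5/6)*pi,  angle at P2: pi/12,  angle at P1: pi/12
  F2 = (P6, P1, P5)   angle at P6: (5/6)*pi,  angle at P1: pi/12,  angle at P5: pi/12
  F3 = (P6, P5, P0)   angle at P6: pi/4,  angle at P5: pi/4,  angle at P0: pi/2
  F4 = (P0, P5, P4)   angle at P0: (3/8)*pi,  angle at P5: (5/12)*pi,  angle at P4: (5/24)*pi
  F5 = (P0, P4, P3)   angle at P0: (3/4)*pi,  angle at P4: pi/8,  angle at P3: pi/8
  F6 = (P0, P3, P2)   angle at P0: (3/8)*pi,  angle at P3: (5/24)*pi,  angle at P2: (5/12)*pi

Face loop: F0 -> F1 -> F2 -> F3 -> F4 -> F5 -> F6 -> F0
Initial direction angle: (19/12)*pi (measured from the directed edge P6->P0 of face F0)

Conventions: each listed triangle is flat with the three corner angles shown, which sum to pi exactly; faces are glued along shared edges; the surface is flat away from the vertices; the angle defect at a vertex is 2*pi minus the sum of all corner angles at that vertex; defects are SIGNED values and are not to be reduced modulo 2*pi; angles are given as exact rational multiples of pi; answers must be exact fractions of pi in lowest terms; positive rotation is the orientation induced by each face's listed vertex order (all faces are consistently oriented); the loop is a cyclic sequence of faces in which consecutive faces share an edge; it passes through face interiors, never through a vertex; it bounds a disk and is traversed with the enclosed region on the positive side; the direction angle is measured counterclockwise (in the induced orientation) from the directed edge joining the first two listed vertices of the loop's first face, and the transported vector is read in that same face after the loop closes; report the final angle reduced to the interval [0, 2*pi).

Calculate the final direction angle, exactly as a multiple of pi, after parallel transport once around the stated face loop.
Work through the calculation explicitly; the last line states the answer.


enclosed vertex P0: corner angles sum to (5/2)*pi, defect = 2*pi - (5/2)*pi = -pi/2
enclosed vertex P6: corner angles sum to (13/6)*pi, defect = 2*pi - (13/6)*pi = -pi/6
final direction = starting direction + enclosed defect total, reduced mod 2*pi (induced orientation)
final angle = (19/12)*pi - (2/3)*pi = (11/12)*pi (mod 2*pi)

Answer: final direction angle = (11/12)*pi


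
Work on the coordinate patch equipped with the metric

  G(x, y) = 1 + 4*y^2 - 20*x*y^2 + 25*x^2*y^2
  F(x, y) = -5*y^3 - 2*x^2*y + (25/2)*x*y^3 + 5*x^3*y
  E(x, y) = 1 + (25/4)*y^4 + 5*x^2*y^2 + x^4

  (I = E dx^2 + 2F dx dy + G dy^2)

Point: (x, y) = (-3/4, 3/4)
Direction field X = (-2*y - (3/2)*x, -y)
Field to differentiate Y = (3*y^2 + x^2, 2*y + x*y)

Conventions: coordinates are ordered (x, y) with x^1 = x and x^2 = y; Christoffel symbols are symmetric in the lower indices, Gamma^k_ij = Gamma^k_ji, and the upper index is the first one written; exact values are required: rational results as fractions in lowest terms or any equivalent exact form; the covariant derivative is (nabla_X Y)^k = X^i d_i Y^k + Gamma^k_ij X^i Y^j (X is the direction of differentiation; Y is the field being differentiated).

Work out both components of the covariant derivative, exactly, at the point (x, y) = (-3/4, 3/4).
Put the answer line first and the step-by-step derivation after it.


Answer: (nabla_X Y)^x = -289269/96148, (nabla_X Y)^y = -607071/769184

E = 4993/1024, F = -4347/512, G = 5017/256 at the point
E_x = -189/32, E_y = 945/64, F_x = 1773/128, F_y = -3519/128, G_x = -1035/32, G_y = 1587/32
EG - F^2 = 24037/1024;  g^inv = (1024/24037) * [[5017/256, 4347/512], [4347/512, 4993/1024]]
first-kind symbols [ij,l] = (1/2)(d_i g_jl + d_j g_il - d_l g_ij): [xx,x] = E_x/2 = -189/64, [xx,y] = F_x - E_y/2 = 207/32, [xy,x] = E_y/2 = 945/128, [xy,y] = G_x/2 = -1035/64, [yy,x] = F_y - G_x/2 = -1449/128, [yy,y] = G_y/2 = 1587/64
Gamma^x_ij = (G*[ij,x] - F*[ij,y])/(EG - F^2), Gamma^y_ij = (E*[ij,y] - F*[ij,x])/(EG - F^2)
Gamma_xxx = -3024/24037, Gamma_xxy = 7560/24037, Gamma_xyy = -11592/24037, Gamma_yxx = 6624/24037, Gamma_yxy = -16560/24037, Gamma_yyy = 25392/24037
X = (-3/8, -3/4), Y = (9/4, 15/16) at the point


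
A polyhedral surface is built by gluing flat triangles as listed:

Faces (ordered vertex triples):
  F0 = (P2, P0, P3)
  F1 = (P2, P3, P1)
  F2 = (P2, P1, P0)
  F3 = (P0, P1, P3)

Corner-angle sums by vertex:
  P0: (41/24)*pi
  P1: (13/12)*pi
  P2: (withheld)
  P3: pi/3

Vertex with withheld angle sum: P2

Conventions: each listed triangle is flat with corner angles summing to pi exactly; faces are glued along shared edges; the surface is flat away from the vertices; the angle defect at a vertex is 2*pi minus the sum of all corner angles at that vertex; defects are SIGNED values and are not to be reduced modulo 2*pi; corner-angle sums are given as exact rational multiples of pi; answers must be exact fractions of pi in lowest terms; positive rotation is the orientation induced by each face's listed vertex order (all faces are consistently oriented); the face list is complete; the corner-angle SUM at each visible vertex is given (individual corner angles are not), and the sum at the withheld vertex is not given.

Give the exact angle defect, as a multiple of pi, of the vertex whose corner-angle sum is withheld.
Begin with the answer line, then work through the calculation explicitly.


Answer: defect(P2) = (9/8)*pi

V = 4, E = 6, F = 4; chi = V - E + F = 2
Gauss-Bonnet: total defect = 2*pi*chi = 4*pi; visible defects sum to (23/8)*pi


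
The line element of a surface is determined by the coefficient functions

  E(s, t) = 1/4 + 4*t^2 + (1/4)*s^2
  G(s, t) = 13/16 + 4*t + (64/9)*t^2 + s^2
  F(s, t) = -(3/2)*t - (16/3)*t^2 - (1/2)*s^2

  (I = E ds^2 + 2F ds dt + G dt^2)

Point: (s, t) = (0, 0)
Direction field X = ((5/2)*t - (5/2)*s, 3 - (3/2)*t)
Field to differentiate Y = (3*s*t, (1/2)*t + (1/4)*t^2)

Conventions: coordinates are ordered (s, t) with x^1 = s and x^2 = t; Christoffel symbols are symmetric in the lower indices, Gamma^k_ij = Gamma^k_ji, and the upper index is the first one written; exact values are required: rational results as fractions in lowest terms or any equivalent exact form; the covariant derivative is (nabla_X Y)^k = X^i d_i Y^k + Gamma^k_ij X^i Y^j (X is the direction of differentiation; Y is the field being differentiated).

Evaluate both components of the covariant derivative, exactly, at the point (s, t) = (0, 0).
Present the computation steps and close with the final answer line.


E = 1/4, F = 0, G = 13/16 at the point
E_s = 0, E_t = 0, F_s = 0, F_t = -3/2, G_s = 0, G_t = 4
EG - F^2 = 13/64;  g^inv = (64/13) * [[13/16, 0], [0, 1/4]]
first-kind symbols [ij,l] = (1/2)(d_i g_jl + d_j g_il - d_l g_ij): [ss,s] = E_s/2 = 0, [ss,t] = F_s - E_t/2 = 0, [st,s] = E_t/2 = 0, [st,t] = G_s/2 = 0, [tt,s] = F_t - G_s/2 = -3/2, [tt,t] = G_t/2 = 2
Gamma^s_ij = (G*[ij,s] - F*[ij,t])/(EG - F^2), Gamma^t_ij = (E*[ij,t] - F*[ij,s])/(EG - F^2)
Gamma_sss = 0, Gamma_sst = 0, Gamma_stt = -6, Gamma_tss = 0, Gamma_tst = 0, Gamma_ttt = 32/13
X = (0, 3), Y = (0, 0) at the point

Answer: (nabla_X Y)^s = 0, (nabla_X Y)^t = 3/2


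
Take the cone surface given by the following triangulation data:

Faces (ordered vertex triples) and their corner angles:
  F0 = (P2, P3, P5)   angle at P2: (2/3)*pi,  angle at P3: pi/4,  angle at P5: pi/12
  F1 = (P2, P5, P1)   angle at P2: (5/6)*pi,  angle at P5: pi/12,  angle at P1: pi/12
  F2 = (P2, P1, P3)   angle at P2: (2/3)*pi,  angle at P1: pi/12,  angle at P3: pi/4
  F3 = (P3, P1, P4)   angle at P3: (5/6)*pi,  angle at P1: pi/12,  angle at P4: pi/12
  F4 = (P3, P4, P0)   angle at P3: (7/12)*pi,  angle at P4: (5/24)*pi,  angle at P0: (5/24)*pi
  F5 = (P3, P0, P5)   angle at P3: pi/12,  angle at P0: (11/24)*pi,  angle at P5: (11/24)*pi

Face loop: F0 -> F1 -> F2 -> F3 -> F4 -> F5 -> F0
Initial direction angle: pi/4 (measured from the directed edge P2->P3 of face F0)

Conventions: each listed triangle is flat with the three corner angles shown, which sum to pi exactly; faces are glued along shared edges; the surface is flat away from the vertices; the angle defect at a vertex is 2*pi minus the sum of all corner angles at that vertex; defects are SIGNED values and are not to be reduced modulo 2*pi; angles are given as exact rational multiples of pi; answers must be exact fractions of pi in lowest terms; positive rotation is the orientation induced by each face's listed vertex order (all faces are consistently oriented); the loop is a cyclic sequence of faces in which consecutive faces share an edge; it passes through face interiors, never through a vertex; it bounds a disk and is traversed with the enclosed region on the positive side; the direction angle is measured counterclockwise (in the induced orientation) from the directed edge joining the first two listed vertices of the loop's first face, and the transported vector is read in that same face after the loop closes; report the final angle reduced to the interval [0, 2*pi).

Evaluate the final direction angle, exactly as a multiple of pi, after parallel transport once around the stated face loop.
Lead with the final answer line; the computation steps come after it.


Answer: final direction angle = pi/12

enclosed vertex P2: corner angles sum to (13/6)*pi, defect = 2*pi - (13/6)*pi = -pi/6
enclosed vertex P3: corner angles sum to 2*pi, defect = 2*pi - 2*pi = 0
summing the enclosed defects onto the initial angle, mod 2*pi in the induced orientation:
final angle = pi/4 - pi/6 = pi/12 (mod 2*pi)


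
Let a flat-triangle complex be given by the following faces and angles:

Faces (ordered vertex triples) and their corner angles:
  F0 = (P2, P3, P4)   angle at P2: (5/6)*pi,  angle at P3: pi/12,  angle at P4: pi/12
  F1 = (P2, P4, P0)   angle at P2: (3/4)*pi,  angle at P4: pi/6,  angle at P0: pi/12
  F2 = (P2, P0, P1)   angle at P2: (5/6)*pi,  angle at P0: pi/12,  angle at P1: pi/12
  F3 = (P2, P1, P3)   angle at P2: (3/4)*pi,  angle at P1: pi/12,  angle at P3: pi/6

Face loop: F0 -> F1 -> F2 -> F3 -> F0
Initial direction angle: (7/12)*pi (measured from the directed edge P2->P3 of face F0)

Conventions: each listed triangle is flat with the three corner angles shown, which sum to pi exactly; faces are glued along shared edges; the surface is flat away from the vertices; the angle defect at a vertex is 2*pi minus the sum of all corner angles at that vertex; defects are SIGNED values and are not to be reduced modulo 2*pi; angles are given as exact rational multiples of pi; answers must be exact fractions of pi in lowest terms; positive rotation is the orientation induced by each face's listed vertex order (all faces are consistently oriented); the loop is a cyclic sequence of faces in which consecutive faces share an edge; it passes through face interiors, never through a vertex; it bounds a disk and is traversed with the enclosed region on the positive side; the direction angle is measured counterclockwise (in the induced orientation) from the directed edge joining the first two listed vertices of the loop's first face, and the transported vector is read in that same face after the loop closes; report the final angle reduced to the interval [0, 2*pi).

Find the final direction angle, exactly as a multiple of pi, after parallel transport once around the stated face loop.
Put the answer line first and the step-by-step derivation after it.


Answer: final direction angle = (17/12)*pi

enclosed vertex P2: corner angles sum to (19/6)*pi, defect = 2*pi - (19/6)*pi = (-7/6)*pi
summing the enclosed defects onto the initial angle, mod 2*pi in the induced orientation:
final angle = (7/12)*pi - (7/6)*pi = (17/12)*pi (mod 2*pi)


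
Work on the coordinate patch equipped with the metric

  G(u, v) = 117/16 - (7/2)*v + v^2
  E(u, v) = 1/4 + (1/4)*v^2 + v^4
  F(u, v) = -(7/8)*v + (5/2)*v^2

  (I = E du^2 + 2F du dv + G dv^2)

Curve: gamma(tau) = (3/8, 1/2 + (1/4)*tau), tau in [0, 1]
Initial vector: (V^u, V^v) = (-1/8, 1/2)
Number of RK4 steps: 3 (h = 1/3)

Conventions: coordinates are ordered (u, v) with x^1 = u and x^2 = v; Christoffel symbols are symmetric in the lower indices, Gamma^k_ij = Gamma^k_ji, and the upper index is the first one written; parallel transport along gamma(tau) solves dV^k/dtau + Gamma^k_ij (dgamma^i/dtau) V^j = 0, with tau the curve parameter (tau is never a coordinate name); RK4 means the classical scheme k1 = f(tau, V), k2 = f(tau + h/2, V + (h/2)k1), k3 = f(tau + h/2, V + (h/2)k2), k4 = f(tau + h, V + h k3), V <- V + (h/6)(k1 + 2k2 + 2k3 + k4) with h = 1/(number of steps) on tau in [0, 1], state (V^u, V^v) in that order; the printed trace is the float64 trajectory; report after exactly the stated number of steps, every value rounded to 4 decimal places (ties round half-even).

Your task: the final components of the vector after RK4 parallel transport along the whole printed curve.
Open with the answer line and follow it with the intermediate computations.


Answer: V^u = -0.6371, V^v = 0.5675

gamma'(tau) = (0, 1/4); f(tau, V)^k = -Gamma^k_ij(gamma(tau)) gamma'^i(tau) V^j; h = 1/3; intermediate values shown to 6 dp
curve data and Christoffel symbols at the stage parameters:
  tau = 0.000000: gamma = (0.375000, 0.500000), gamma' = (0.000000, 0.250000); Gamma_uuu = 0.032787, Gamma_uuv = 1.016393, Gamma_uvv = 4.513661, Gamma_vuu = -0.065574, Gamma_vuv = -0.032787, Gamma_vvv = -0.360656
  tau = 0.166667: gamma = (0.375000, 0.541667), gamma' = (0.000000, 0.250000); Gamma_uuu = 0.051814, Gamma_uuv = 1.139905, Gamma_uvv = 4.748682, Gamma_vuu = -0.081736, Gamma_vuv = -0.051814, Gamma_vvv = -0.427464
  tau = 0.333333: gamma = (0.375000, 0.583333), gamma' = (0.000000, 0.250000); Gamma_uuu = 0.076516, Gamma_uuv = 1.261728, Gamma_uvv = 4.910055, Gamma_vuu = -0.101381, Gamma_vuv = -0.076516, Gamma_vvv = -0.505684
  tau = 0.500000: gamma = (0.375000, 0.625000), gamma' = (0.000000, 0.250000); Gamma_uuu = 0.107572, Gamma_uuv = 1.380833, Gamma_uvv = 5.008124, Gamma_vuu = -0.125236, Gamma_vuv = -0.107572, Gamma_vvv = -0.594117
  tau = 0.666667: gamma = (0.375000, 0.666667), gamma' = (0.000000, 0.250000); Gamma_uuu = 0.145647, Gamma_uuv = 1.496716, Gamma_uvv = 5.053889, Gamma_vuu = -0.154165, Gamma_vuv = -0.145647, Gamma_vvv = -0.691544
  tau = 0.833333: gamma = (0.375000, 0.708333), gamma' = (0.000000, 0.250000); Gamma_uuu = 0.191414, Gamma_uuv = 1.609345, Gamma_uvv = 5.058110, Gamma_vuu = -0.189189, Gamma_vuv = -0.191414, Gamma_vvv = -0.796856
  tau = 1.000000: gamma = (0.375000, 0.750000), gamma' = (0.000000, 0.250000); Gamma_uuu = 0.245581, Gamma_uuv = 1.719070, Gamma_uvv = 5.030698, Gamma_vuu = -0.231512, Gamma_vuv = -0.245581, Gamma_vvv = -0.909147
step 0: V^u = -0.1250, V^v = 0.5000
step 1: k1 = (-0.532445, 0.044057), k2 = (-0.541391, 0.051449), k3 = (-0.542429, 0.051561), k4 = (-0.538392, 0.059534); V <- V + (h/6)(k1 + 2k2 + 2k3 + k4): V^u = -0.3049, V^v = 0.5172
step 2: k1 = (-0.538691, 0.059552), k2 = (-0.523725, 0.067679), k3 = (-0.526282, 0.067947), k4 = (-0.502351, 0.075842); V <- V + (h/6)(k1 + 2k2 + 2k3 + k4): V^u = -0.4794, V^v = 0.5398
step 3: k1 = (-0.502624, 0.075866), k2 = (-0.471980, 0.083103), k3 = (-0.475560, 0.083587), k4 = (-0.439759, 0.089854); V <- V + (h/6)(k1 + 2k2 + 2k3 + k4): V^u = -0.6371, V^v = 0.5675


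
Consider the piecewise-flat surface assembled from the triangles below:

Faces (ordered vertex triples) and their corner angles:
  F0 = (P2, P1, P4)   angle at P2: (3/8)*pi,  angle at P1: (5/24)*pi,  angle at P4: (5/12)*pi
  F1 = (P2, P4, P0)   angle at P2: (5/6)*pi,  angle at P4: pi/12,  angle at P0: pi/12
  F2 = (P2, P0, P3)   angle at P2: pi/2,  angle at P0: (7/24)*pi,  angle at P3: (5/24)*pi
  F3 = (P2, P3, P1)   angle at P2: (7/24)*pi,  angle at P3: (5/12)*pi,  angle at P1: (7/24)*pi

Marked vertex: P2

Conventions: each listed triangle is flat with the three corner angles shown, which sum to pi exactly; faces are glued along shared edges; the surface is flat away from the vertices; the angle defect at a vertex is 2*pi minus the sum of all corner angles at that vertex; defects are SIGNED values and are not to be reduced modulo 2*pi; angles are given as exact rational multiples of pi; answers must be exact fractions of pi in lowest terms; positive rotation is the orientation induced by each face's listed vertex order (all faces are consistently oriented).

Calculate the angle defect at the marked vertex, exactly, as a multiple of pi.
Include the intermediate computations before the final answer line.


Sum of corner angles at P2: 2*pi
defect = 2*pi - 2*pi

Answer: defect(P2) = 0


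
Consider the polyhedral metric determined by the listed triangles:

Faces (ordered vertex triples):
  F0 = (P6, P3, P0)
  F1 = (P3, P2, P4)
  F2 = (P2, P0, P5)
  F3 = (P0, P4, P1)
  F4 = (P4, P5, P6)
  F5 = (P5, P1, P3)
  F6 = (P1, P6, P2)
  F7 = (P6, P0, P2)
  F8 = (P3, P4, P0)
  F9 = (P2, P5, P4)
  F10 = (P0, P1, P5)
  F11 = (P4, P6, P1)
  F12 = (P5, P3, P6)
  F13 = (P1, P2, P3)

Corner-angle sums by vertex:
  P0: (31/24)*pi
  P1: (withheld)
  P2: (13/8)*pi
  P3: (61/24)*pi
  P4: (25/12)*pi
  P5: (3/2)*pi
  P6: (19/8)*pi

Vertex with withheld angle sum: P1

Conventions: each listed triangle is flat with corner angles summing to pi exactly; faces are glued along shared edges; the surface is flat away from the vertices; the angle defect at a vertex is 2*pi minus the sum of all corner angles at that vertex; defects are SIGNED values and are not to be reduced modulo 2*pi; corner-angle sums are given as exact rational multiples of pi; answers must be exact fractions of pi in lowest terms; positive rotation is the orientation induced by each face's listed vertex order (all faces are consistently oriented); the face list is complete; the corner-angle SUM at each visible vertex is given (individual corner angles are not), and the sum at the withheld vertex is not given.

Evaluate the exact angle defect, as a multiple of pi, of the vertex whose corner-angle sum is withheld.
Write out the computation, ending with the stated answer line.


V = 7, E = 21, F = 14; chi = V - E + F = 0
Gauss-Bonnet: total defect = 2*pi*chi = 0; visible defects sum to (7/12)*pi

Answer: defect(P1) = (-7/12)*pi


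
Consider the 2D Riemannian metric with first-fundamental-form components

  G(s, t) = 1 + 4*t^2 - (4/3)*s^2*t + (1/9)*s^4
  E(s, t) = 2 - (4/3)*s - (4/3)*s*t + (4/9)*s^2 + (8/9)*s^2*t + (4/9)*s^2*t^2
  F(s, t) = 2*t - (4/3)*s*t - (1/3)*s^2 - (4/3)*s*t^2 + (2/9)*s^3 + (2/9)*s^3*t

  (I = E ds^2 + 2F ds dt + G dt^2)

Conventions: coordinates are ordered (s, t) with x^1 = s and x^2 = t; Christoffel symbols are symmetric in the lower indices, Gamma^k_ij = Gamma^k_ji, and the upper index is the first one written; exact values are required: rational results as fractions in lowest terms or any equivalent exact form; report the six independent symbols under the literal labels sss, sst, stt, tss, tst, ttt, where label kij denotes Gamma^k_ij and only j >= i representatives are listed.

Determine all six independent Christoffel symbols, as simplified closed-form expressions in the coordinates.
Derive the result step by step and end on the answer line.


E = 2 - (4/3)*s - (4/3)*s*t + (4/9)*s^2 + (8/9)*s^2*t + (4/9)*s^2*t^2; F = 2*t - (4/3)*s*t - (1/3)*s^2 - (4/3)*s*t^2 + (2/9)*s^3 + (2/9)*s^3*t; G = 1 + 4*t^2 - (4/3)*s^2*t + (1/9)*s^4
Gamma^k_ij = (1/2) g^{kl} (d_i g_jl + d_j g_il - d_l g_ij), with g^inv = (1/(EG-F^2)) [[G, -F], [-F, E]]
first partials: E_s = -4/3 - (4/3)*t + (8/9)*s + (16/9)*s*t + (8/9)*s*t^2, E_t = -(4/3)*s + (8/9)*s^2 + (8/9)*s^2*t, F_s = -(4/3)*t - (2/3)*s - (4/3)*t^2 + (2/3)*s^2 + (2/3)*s^2*t, F_t = 2 - (4/3)*s - (8/3)*s*t + (2/9)*s^3, G_s = -(8/3)*s*t + (4/9)*s^3, G_t = 8*t - (4/3)*s^2
D = EG - F^2 = 2 - (4/3)*s + 4*t^2 - (4/3)*s*t + (4/9)*s^2 - (4/9)*s^2*t + (4/9)*s^2*t^2 + (1/9)*s^4
expanded: Gamma^s_ss = (G E_s - 2F F_s + F E_t)/(2D), Gamma^s_st = (G E_t - F G_s)/(2D), Gamma^s_tt = (2G F_t - G G_s - F G_t)/(2D), Gamma^t_ss = (2E F_s - E E_t - F E_s)/(2D), Gamma^t_st = (E G_s - F E_t)/(2D), Gamma^t_tt = (E G_t - 2F F_t + F G_s)/(2D); substitute and cancel common factors

Answer: Gamma_sss = (4*s*t^2 + 8*s*t + 4*s - 6*t - 6)/(s^4 + 4*s^2*t^2 - 4*s^2*t + 4*s^2 - 12*s*t - 12*s + 36*t^2 + 18), Gamma_sst = (4*s^2*t + 4*s^2 - 6*s)/(s^4 + 4*s^2*t^2 - 4*s^2*t + 4*s^2 - 12*s*t - 12*s + 36*t^2 + 18), Gamma_stt = (-12*s*t - 12*s + 18)/(s^4 + 4*s^2*t^2 - 4*s^2*t + 4*s^2 - 12*s*t - 12*s + 36*t^2 + 18), Gamma_tss = (2*s^2*t + 2*s^2 - 12*t^2 - 12*t)/(s^4 + 4*s^2*t^2 - 4*s^2*t + 4*s^2 - 12*s*t - 12*s + 36*t^2 + 18), Gamma_tst = (2*s^3 - 12*s*t)/(s^4 + 4*s^2*t^2 - 4*s^2*t + 4*s^2 - 12*s*t - 12*s + 36*t^2 + 18), Gamma_ttt = (-6*s^2 + 36*t)/(s^4 + 4*s^2*t^2 - 4*s^2*t + 4*s^2 - 12*s*t - 12*s + 36*t^2 + 18)


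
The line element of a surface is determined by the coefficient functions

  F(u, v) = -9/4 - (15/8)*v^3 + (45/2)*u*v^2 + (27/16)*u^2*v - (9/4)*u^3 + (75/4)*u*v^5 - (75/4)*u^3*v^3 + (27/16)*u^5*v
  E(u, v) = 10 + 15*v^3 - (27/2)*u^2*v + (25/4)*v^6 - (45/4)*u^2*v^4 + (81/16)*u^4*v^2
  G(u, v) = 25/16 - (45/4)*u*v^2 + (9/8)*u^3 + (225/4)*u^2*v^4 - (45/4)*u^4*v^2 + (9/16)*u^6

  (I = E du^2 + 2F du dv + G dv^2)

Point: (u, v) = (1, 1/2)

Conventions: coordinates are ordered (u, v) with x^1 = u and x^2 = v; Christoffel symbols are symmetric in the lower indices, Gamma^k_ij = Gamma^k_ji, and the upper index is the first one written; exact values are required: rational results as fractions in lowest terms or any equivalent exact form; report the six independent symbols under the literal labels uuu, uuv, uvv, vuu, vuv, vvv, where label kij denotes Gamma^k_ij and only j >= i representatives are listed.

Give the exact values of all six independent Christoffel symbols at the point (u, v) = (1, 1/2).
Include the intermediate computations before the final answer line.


E = 1481/256, F = 105/128, G = 73/64 at the point
E_u = -315/32, E_v = -105/64, F_u = -213/128, F_v = 1041/64, G_u = -9/32, G_v = 45/8
EG - F^2 = 1517/256;  g^inv = (256/1517) * [[73/64, -105/128], [-105/128, 1481/256]]
first-kind symbols [ij,l] = (1/2)(d_i g_jl + d_j g_il - d_l g_ij): [uu,u] = E_u/2 = -315/64, [uu,v] = F_u - E_v/2 = -27/32, [uv,u] = E_v/2 = -105/128, [uv,v] = G_u/2 = -9/64, [vv,u] = F_v - G_u/2 = 525/32, [vv,v] = G_v/2 = 45/16
Gamma^u_ij = (G*[ij,u] - F*[ij,v])/(EG - F^2), Gamma^v_ij = (E*[ij,v] - F*[ij,u])/(EG - F^2)

Answer: Gamma_uuu = -1260/1517, Gamma_uuv = -210/1517, Gamma_uvv = 4200/1517, Gamma_vuu = -216/1517, Gamma_vuv = -36/1517, Gamma_vvv = 720/1517
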